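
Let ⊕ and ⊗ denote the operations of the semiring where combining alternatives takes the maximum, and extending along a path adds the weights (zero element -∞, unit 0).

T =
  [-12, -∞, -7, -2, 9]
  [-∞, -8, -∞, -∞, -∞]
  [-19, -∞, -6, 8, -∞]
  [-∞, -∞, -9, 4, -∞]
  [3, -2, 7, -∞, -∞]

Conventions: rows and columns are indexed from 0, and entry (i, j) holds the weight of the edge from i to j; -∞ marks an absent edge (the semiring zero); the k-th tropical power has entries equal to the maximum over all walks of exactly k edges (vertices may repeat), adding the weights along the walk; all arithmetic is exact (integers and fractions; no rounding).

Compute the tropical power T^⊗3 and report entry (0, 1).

T^⊗2:
  [12, 7, 16, 2, -3]
  [-∞, -16, -∞, -∞, -∞]
  [-25, -∞, -1, 12, -10]
  [-28, -∞, -5, 8, -∞]
  [-9, -10, 1, 15, 12]
T^⊗3:
  [0, -1, 10, 24, 21]
  [-∞, -24, -∞, -∞, -∞]
  [-7, -12, 3, 16, -16]
  [-24, -∞, -1, 12, -19]
  [15, 10, 19, 19, 0]
Key observation: the optimum is the walk 0->4->1->1, with weight 9 + (-2) + (-8) = -1.
Optimal value attained by: walk 0->4->1->1.
Answer: (T^⊗3)[0][1] = -1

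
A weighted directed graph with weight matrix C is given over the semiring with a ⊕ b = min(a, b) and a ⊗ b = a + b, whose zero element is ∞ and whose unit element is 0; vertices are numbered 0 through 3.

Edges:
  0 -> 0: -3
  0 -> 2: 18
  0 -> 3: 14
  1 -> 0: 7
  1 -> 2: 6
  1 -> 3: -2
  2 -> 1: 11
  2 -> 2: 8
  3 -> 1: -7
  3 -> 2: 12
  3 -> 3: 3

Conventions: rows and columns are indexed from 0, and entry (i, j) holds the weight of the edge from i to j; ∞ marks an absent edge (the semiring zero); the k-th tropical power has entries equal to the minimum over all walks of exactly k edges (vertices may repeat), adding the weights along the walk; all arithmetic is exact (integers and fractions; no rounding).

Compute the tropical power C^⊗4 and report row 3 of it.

C^⊗2:
  [-6, 7, 15, 11]
  [4, -9, 10, 1]
  [18, 19, 16, 9]
  [0, -4, -1, -9]
C^⊗3:
  [-9, 4, 12, 5]
  [-2, -6, -3, -11]
  [15, 2, 21, 12]
  [-3, -16, 2, -6]
C^⊗4:
  [-12, -2, 9, 2]
  [-5, -18, 0, -8]
  [9, 5, 8, 0]
  [-9, -13, -10, -18]
Answer: row 3 of C^⊗4 = [-9, -13, -10, -18]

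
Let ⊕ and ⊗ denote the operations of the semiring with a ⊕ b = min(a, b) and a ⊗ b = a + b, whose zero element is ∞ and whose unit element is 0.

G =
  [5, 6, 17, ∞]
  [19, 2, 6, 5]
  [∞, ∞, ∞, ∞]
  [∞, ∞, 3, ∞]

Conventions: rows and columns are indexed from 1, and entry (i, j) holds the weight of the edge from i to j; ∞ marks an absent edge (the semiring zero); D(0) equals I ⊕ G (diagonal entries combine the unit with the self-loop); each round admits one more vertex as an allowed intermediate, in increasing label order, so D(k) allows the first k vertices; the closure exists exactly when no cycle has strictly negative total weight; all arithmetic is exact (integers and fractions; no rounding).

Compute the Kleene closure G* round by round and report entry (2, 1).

D(0):
  [0, 6, 17, ∞]
  [19, 0, 6, 5]
  [∞, ∞, 0, ∞]
  [∞, ∞, 3, 0]
D(1):
  [0, 6, 17, ∞]
  [19, 0, 6, 5]
  [∞, ∞, 0, ∞]
  [∞, ∞, 3, 0]
D(2):
  [0, 6, 12, 11]
  [19, 0, 6, 5]
  [∞, ∞, 0, ∞]
  [∞, ∞, 3, 0]
D(3):
  [0, 6, 12, 11]
  [19, 0, 6, 5]
  [∞, ∞, 0, ∞]
  [∞, ∞, 3, 0]
D(4):
  [0, 6, 12, 11]
  [19, 0, 6, 5]
  [∞, ∞, 0, ∞]
  [∞, ∞, 3, 0]
Answer: G*[2][1] = 19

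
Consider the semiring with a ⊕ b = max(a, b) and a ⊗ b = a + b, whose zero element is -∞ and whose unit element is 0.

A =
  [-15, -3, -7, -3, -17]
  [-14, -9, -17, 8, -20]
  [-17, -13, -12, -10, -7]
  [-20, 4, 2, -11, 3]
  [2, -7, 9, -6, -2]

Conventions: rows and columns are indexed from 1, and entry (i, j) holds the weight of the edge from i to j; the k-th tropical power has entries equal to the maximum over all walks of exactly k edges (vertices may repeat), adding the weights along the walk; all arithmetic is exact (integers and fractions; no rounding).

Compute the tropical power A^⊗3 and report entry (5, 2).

A^⊗2:
  [-15, 1, -1, 5, 0]
  [-12, 12, 10, -1, 11]
  [-5, -6, 2, -5, -7]
  [5, -4, 12, 12, 1]
  [0, -1, 7, 1, 2]
A^⊗3:
  [2, 9, 9, 9, 8]
  [13, 4, 20, 20, 9]
  [-5, -1, 2, 2, -2]
  [3, 16, 14, 4, 15]
  [4, 5, 11, 7, 4]
Key observation: the optimum is the walk 5->2->4->2, with weight (-7) + 8 + 4 = 5.
Optimal value attained by: walk 5->2->4->2.
Answer: (A^⊗3)[5][2] = 5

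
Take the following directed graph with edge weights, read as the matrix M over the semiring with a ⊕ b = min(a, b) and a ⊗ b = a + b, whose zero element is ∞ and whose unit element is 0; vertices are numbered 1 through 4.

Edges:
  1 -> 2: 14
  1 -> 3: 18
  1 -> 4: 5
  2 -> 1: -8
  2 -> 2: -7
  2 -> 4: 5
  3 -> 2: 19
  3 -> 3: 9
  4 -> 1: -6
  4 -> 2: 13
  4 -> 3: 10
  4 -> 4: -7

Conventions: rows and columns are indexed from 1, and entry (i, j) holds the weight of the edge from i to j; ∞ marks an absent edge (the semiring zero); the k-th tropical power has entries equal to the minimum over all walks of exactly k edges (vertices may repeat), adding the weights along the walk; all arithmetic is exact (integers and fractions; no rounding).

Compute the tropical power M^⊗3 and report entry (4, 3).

M^⊗2:
  [-1, 7, 15, -2]
  [-15, -14, 10, -3]
  [11, 12, 18, 24]
  [-13, 6, 3, -14]
M^⊗3:
  [-8, 0, 8, -9]
  [-22, -21, 3, -10]
  [4, 5, 27, 16]
  [-20, -1, -4, -21]
Key observation: the optimum is the walk 4->4->4->3, with weight (-7) + (-7) + 10 = -4.
Optimal value attained by: walk 4->4->4->3.
Answer: (M^⊗3)[4][3] = -4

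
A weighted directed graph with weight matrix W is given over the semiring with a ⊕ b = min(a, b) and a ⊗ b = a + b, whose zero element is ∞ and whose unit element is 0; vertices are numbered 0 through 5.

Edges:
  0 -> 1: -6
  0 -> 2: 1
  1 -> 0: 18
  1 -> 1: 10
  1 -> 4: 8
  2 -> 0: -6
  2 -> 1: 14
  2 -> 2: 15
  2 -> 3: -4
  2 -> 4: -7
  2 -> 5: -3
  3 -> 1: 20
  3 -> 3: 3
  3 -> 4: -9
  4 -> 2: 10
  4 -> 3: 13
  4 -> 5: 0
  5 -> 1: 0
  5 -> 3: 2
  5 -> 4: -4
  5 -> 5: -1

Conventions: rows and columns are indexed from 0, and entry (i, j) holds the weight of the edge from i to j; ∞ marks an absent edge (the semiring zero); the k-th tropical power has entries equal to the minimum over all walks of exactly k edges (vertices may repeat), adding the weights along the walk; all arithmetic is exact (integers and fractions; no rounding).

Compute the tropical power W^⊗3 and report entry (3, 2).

W^⊗2:
  [-5, 4, 16, -3, -6, -2]
  [28, 12, 18, 21, 18, 8]
  [9, -12, -5, -1, -13, -7]
  [38, 23, 1, 4, -6, -9]
  [4, 0, 25, 2, -4, -1]
  [18, -1, 6, 1, -7, -4]
W^⊗3:
  [10, -11, -4, 0, -12, -6]
  [12, 8, 28, 10, 4, 7]
  [-11, -7, -3, -9, -12, -13]
  [-5, -9, 4, -7, -13, -10]
  [18, -2, 5, 1, -7, -4]
  [0, -4, 3, -2, -8, -7]
Key observation: the optimum is the walk 3->3->4->2, with weight 3 + (-9) + 10 = 4.
Optimal value attained by: walk 3->3->4->2.
Answer: (W^⊗3)[3][2] = 4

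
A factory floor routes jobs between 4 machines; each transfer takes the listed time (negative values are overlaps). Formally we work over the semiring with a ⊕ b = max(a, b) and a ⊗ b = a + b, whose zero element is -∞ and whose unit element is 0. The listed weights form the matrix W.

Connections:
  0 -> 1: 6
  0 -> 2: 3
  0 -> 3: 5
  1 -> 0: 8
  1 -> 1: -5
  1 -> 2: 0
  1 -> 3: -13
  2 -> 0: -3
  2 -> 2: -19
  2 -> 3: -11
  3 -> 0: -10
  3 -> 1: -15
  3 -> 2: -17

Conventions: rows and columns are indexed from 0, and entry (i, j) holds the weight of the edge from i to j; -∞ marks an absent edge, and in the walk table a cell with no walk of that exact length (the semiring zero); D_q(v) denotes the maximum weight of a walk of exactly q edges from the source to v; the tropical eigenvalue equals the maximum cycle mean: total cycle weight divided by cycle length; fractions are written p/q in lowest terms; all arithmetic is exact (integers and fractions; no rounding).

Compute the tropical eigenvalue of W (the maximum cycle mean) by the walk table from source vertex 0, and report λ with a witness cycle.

q=0: [0, -∞, -∞, -∞]
q=1: [-∞, 6, 3, 5]
q=2: [14, 1, 6, -7]
q=3: [9, 20, 17, 19]
q=4: [28, 15, 20, 14]
Optimal cycle mean attained by: cycle 0->1->0, total 6 + 8, length 2.
Answer: λ = 7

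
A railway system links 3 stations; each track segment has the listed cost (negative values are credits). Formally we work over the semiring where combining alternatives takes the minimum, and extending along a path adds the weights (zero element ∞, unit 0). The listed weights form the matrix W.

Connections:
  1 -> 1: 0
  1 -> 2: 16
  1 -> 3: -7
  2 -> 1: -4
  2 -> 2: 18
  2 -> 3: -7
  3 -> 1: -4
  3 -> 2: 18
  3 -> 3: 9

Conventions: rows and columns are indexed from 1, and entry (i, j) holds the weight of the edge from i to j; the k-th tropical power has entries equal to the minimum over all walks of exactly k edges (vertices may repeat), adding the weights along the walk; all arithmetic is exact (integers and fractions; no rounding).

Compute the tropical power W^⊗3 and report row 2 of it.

W^⊗2:
  [-11, 11, -7]
  [-11, 11, -11]
  [-4, 12, -11]
W^⊗3:
  [-11, 5, -18]
  [-15, 5, -18]
  [-15, 7, -11]
Answer: row 2 of W^⊗3 = [-15, 5, -18]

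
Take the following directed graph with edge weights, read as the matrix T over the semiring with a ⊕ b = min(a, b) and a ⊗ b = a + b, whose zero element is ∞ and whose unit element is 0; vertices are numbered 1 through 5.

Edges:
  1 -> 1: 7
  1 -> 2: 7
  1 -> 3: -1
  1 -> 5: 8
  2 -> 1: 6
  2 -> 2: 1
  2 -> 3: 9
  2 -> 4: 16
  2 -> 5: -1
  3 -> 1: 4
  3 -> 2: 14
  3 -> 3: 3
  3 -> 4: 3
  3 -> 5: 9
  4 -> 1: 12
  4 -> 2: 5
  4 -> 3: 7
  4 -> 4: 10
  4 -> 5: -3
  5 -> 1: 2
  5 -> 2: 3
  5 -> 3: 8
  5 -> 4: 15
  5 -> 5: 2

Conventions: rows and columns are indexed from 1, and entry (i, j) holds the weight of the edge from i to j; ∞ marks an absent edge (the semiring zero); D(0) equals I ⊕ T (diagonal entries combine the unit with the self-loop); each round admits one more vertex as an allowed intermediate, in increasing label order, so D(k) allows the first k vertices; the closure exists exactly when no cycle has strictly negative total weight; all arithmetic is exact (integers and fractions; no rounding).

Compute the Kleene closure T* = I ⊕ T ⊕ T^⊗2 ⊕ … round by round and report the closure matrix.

D(0):
  [0, 7, -1, ∞, 8]
  [6, 0, 9, 16, -1]
  [4, 14, 0, 3, 9]
  [12, 5, 7, 0, -3]
  [2, 3, 8, 15, 0]
D(1):
  [0, 7, -1, ∞, 8]
  [6, 0, 5, 16, -1]
  [4, 11, 0, 3, 9]
  [12, 5, 7, 0, -3]
  [2, 3, 1, 15, 0]
D(2):
  [0, 7, -1, 23, 6]
  [6, 0, 5, 16, -1]
  [4, 11, 0, 3, 9]
  [11, 5, 7, 0, -3]
  [2, 3, 1, 15, 0]
D(3):
  [0, 7, -1, 2, 6]
  [6, 0, 5, 8, -1]
  [4, 11, 0, 3, 9]
  [11, 5, 7, 0, -3]
  [2, 3, 1, 4, 0]
D(4):
  [0, 7, -1, 2, -1]
  [6, 0, 5, 8, -1]
  [4, 8, 0, 3, 0]
  [11, 5, 7, 0, -3]
  [2, 3, 1, 4, 0]
D(5):
  [0, 2, -1, 2, -1]
  [1, 0, 0, 3, -1]
  [2, 3, 0, 3, 0]
  [-1, 0, -2, 0, -3]
  [2, 3, 1, 4, 0]
Answer: T* = [[0, 2, -1, 2, -1], [1, 0, 0, 3, -1], [2, 3, 0, 3, 0], [-1, 0, -2, 0, -3], [2, 3, 1, 4, 0]]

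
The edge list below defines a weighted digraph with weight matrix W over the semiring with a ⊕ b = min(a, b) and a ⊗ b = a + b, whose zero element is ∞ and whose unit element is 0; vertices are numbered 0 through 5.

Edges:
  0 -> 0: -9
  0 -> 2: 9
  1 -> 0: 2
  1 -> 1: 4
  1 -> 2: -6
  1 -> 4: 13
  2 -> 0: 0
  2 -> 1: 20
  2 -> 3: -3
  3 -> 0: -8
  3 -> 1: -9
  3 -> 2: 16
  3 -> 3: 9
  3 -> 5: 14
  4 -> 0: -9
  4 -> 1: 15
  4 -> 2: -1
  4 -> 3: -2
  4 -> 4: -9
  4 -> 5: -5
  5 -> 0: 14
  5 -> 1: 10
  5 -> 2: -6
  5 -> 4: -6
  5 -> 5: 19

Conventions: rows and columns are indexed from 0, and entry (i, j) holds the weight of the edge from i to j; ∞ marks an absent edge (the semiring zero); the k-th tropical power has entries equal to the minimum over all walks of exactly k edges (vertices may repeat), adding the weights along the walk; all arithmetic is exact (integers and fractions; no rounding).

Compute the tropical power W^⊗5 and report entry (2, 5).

W^⊗2:
  [-18, 29, 0, 6, ∞, ∞]
  [-7, 8, -2, -9, 4, 8]
  [-11, -12, 9, 6, 33, 11]
  [-17, -5, -15, 13, 4, 23]
  [-18, -11, -11, -11, -18, -14]
  [-15, 9, -7, -9, -15, -11]
W^⊗3:
  [-27, -3, -9, -3, 42, 20]
  [-17, -18, 2, -5, -5, -1]
  [-20, -8, -18, 6, 1, 20]
  [-26, -1, -11, -18, -5, -1]
  [-27, -20, -20, -20, -27, -23]
  [-24, -18, -17, -17, -24, -20]
W^⊗4:
  [-36, -12, -18, -12, 10, 11]
  [-26, -14, -24, -7, -14, -10]
  [-29, -4, -14, -21, -8, -4]
  [-35, -27, -17, -14, -14, -10]
  [-36, -29, -29, -29, -36, -32]
  [-33, -26, -26, -26, -33, -29]
W^⊗5:
  [-45, -21, -27, -21, 1, 2]
  [-35, -16, -20, -27, -23, -19]
  [-38, -30, -20, -17, -17, -13]
  [-44, -23, -33, -20, -23, -19]
  [-45, -38, -38, -38, -45, -41]
  [-42, -35, -35, -35, -42, -38]
Key observation: the optimum is the walk 2->3->1->4->4->5, with weight (-3) + (-9) + 13 + (-9) + (-5) = -13.
Optimal value attained by: walk 2->3->1->4->4->5.
Answer: (W^⊗5)[2][5] = -13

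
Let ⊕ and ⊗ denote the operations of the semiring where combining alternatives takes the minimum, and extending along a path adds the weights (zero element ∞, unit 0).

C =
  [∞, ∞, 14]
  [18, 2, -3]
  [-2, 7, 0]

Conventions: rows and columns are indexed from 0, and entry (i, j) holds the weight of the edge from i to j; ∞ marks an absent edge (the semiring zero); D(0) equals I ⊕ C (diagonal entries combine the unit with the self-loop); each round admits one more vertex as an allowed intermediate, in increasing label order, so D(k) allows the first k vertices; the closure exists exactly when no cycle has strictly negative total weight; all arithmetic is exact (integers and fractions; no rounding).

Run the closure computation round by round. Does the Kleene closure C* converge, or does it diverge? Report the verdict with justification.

D(0):
  [0, ∞, 14]
  [18, 0, -3]
  [-2, 7, 0]
D(1):
  [0, ∞, 14]
  [18, 0, -3]
  [-2, 7, 0]
D(2):
  [0, ∞, 14]
  [18, 0, -3]
  [-2, 7, 0]
D(3):
  [0, 21, 14]
  [-5, 0, -3]
  [-2, 7, 0]
Key observation: every diagonal entry stays at the unit through all rounds, so no improving cycle exists.
Answer: CONVERGES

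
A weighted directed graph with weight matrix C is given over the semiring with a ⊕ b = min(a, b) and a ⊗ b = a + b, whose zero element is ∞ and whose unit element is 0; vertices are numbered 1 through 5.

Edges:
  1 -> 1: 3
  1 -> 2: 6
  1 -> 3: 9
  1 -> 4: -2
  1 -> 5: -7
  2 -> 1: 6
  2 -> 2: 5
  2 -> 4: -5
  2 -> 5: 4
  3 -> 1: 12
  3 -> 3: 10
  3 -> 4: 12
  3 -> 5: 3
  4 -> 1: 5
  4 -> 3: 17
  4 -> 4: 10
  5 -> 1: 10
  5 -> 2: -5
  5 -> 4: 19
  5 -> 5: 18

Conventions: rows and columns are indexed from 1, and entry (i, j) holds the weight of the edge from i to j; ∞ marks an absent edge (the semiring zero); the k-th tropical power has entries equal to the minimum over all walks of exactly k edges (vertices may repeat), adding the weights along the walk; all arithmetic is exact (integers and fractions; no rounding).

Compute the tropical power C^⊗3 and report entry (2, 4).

C^⊗2:
  [3, -12, 12, 1, -4]
  [0, -1, 12, 0, -1]
  [13, -2, 20, 10, 5]
  [8, 11, 14, 3, -2]
  [1, 0, 19, -10, -1]
C^⊗3:
  [-6, -9, 12, -17, -8]
  [3, -6, 9, -6, -7]
  [4, 0, 22, -7, 2]
  [8, -7, 17, 6, 1]
  [-5, -6, 7, -5, -6]
Key observation: the optimum is the walk 2->5->2->4, with weight 4 + (-5) + (-5) = -6.
Optimal value attained by: walk 2->5->2->4.
Answer: (C^⊗3)[2][4] = -6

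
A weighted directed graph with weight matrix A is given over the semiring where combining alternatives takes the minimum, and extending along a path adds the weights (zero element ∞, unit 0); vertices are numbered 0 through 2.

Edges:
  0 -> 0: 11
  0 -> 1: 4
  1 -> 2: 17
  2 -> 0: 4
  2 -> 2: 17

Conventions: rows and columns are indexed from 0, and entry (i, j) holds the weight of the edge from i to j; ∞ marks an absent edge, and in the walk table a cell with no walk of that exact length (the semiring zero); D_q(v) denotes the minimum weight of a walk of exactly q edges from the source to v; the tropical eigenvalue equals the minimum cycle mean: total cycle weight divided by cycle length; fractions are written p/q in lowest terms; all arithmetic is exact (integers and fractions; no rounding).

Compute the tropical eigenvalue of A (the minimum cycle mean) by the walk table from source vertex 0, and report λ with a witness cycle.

q=0: [0, ∞, ∞]
q=1: [11, 4, ∞]
q=2: [22, 15, 21]
q=3: [25, 26, 32]
Optimal cycle mean attained by: cycle 0->1->2->0, total 4 + 17 + 4, length 3.
Answer: λ = 25/3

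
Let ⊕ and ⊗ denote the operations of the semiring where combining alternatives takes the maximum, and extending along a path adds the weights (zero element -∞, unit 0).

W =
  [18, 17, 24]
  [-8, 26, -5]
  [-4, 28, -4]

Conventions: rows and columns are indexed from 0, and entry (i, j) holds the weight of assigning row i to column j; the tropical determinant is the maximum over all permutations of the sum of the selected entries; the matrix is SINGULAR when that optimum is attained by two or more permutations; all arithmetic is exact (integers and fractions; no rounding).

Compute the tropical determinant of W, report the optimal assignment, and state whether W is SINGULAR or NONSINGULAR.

σ = (0, 1, 2): 18 + 26 + (-4) = 40
σ = (0, 2, 1): 18 + (-5) + 28 = 41
σ = (1, 0, 2): 17 + (-8) + (-4) = 5
σ = (1, 2, 0): 17 + (-5) + (-4) = 8
σ = (2, 0, 1): 24 + (-8) + 28 = 44
σ = (2, 1, 0): 24 + 26 + (-4) = 46
Optimal value attained by: σ = (2, 1, 0).
Answer: det⊕(W) = 46; verdict: NONSINGULAR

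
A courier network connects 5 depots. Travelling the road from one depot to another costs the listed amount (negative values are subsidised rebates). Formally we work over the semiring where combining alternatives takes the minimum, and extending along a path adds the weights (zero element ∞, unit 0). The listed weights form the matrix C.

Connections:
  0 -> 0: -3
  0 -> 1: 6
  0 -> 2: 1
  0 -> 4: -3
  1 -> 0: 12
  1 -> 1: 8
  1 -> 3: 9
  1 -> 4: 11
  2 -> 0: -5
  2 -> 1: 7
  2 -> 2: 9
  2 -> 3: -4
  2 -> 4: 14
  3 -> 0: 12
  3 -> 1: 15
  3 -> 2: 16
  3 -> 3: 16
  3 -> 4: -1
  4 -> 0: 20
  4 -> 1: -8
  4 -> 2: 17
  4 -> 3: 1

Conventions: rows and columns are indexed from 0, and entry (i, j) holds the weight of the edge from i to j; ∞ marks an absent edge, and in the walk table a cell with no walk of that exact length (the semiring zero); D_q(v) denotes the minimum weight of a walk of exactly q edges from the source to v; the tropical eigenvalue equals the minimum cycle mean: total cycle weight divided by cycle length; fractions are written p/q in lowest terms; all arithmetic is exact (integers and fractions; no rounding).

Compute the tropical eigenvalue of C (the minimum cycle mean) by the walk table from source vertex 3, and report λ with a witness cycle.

q=0: [∞, ∞, ∞, 0, ∞]
q=1: [12, 15, 16, 16, -1]
q=2: [9, -9, 13, 0, 9]
q=3: [3, -1, 10, 0, -1]
q=4: [0, -9, 4, 0, -1]
q=5: [-3, -9, 1, 0, -3]
Optimal cycle mean attained by: cycle 0->0, total (-3), length 1.
Answer: λ = -3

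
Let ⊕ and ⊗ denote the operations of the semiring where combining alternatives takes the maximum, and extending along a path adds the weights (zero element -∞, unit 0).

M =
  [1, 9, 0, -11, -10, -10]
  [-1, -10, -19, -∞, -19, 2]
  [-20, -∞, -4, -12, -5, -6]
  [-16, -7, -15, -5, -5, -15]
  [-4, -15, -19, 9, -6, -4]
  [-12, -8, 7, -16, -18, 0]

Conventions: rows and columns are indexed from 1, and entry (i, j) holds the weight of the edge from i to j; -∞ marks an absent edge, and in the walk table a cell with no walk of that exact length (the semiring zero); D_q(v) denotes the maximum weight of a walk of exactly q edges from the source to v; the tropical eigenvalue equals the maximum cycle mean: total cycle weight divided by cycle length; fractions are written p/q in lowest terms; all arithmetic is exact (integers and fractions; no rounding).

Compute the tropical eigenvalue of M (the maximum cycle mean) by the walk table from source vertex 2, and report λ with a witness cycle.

q=0: [-∞, 0, -∞, -∞, -∞, -∞]
q=1: [-1, -10, -19, -∞, -19, 2]
q=2: [0, 8, 9, -10, -11, 2]
q=3: [7, 9, 9, -2, 4, 10]
q=4: [8, 16, 17, 13, 4, 11]
q=5: [15, 17, 18, 13, 12, 18]
q=6: [16, 24, 25, 21, 13, 19]
Optimal cycle mean attained by: cycle 1->2->1, total 9 + (-1), length 2.
Answer: λ = 4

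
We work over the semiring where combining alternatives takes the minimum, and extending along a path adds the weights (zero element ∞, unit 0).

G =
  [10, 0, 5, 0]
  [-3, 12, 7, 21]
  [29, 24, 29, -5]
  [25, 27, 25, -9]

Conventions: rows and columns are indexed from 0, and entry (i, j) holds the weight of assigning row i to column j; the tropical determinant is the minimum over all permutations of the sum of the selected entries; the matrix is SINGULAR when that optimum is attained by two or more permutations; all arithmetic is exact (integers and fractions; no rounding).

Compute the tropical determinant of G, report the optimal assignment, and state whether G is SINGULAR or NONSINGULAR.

σ = (0, 1, 2, 3): 10 + 12 + 29 + (-9) = 42
σ = (0, 1, 3, 2): 10 + 12 + (-5) + 25 = 42
σ = (0, 2, 1, 3): 10 + 7 + 24 + (-9) = 32
σ = (0, 2, 3, 1): 10 + 7 + (-5) + 27 = 39
σ = (0, 3, 1, 2): 10 + 21 + 24 + 25 = 80
σ = (0, 3, 2, 1): 10 + 21 + 29 + 27 = 87
σ = (1, 0, 2, 3): 0 + (-3) + 29 + (-9) = 17
σ = (1, 0, 3, 2): 0 + (-3) + (-5) + 25 = 17
σ = (1, 2, 0, 3): 0 + 7 + 29 + (-9) = 27
σ = (1, 2, 3, 0): 0 + 7 + (-5) + 25 = 27
σ = (1, 3, 0, 2): 0 + 21 + 29 + 25 = 75
σ = (1, 3, 2, 0): 0 + 21 + 29 + 25 = 75
σ = (2, 0, 1, 3): 5 + (-3) + 24 + (-9) = 17
σ = (2, 0, 3, 1): 5 + (-3) + (-5) + 27 = 24
σ = (2, 1, 0, 3): 5 + 12 + 29 + (-9) = 37
σ = (2, 1, 3, 0): 5 + 12 + (-5) + 25 = 37
σ = (2, 3, 0, 1): 5 + 21 + 29 + 27 = 82
σ = (2, 3, 1, 0): 5 + 21 + 24 + 25 = 75
σ = (3, 0, 1, 2): 0 + (-3) + 24 + 25 = 46
σ = (3, 0, 2, 1): 0 + (-3) + 29 + 27 = 53
σ = (3, 1, 0, 2): 0 + 12 + 29 + 25 = 66
σ = (3, 1, 2, 0): 0 + 12 + 29 + 25 = 66
σ = (3, 2, 0, 1): 0 + 7 + 29 + 27 = 63
σ = (3, 2, 1, 0): 0 + 7 + 24 + 25 = 56
Optimal value attained by: σ = (1, 0, 2, 3).
Answer: det⊕(G) = 17; verdict: SINGULAR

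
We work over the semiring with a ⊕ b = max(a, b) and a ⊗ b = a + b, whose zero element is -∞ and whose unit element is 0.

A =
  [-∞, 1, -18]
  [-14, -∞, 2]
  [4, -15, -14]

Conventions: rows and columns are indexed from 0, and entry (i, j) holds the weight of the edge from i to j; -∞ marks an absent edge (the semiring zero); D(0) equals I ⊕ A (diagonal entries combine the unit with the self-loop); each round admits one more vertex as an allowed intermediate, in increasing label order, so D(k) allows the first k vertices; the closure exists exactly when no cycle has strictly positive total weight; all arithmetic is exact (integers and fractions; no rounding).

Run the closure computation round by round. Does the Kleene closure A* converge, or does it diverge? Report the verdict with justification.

D(0):
  [0, 1, -18]
  [-14, 0, 2]
  [4, -15, 0]
D(1):
  [0, 1, -18]
  [-14, 0, 2]
  [4, 5, 0]
Detection: at round 2, diagonal entry (2, 2) turns strictly positive.
Key observation: the cycle 2->0->1->2 has total weight 4 + 1 + 2, which is strictly positive.
Answer: DIVERGES — positive cycle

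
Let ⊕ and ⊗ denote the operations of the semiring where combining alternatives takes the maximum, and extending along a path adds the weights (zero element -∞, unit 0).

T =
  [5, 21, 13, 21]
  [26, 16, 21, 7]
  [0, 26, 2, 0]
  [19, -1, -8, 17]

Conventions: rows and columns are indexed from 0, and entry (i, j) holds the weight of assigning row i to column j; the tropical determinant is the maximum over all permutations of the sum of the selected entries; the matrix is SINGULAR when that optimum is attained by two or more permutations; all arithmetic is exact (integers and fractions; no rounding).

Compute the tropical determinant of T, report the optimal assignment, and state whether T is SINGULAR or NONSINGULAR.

σ = (0, 1, 2, 3): 5 + 16 + 2 + 17 = 40
σ = (0, 1, 3, 2): 5 + 16 + 0 + (-8) = 13
σ = (0, 2, 1, 3): 5 + 21 + 26 + 17 = 69
σ = (0, 2, 3, 1): 5 + 21 + 0 + (-1) = 25
σ = (0, 3, 1, 2): 5 + 7 + 26 + (-8) = 30
σ = (0, 3, 2, 1): 5 + 7 + 2 + (-1) = 13
σ = (1, 0, 2, 3): 21 + 26 + 2 + 17 = 66
σ = (1, 0, 3, 2): 21 + 26 + 0 + (-8) = 39
σ = (1, 2, 0, 3): 21 + 21 + 0 + 17 = 59
σ = (1, 2, 3, 0): 21 + 21 + 0 + 19 = 61
σ = (1, 3, 0, 2): 21 + 7 + 0 + (-8) = 20
σ = (1, 3, 2, 0): 21 + 7 + 2 + 19 = 49
σ = (2, 0, 1, 3): 13 + 26 + 26 + 17 = 82
σ = (2, 0, 3, 1): 13 + 26 + 0 + (-1) = 38
σ = (2, 1, 0, 3): 13 + 16 + 0 + 17 = 46
σ = (2, 1, 3, 0): 13 + 16 + 0 + 19 = 48
σ = (2, 3, 0, 1): 13 + 7 + 0 + (-1) = 19
σ = (2, 3, 1, 0): 13 + 7 + 26 + 19 = 65
σ = (3, 0, 1, 2): 21 + 26 + 26 + (-8) = 65
σ = (3, 0, 2, 1): 21 + 26 + 2 + (-1) = 48
σ = (3, 1, 0, 2): 21 + 16 + 0 + (-8) = 29
σ = (3, 1, 2, 0): 21 + 16 + 2 + 19 = 58
σ = (3, 2, 0, 1): 21 + 21 + 0 + (-1) = 41
σ = (3, 2, 1, 0): 21 + 21 + 26 + 19 = 87
Optimal value attained by: σ = (3, 2, 1, 0).
Answer: det⊕(T) = 87; verdict: NONSINGULAR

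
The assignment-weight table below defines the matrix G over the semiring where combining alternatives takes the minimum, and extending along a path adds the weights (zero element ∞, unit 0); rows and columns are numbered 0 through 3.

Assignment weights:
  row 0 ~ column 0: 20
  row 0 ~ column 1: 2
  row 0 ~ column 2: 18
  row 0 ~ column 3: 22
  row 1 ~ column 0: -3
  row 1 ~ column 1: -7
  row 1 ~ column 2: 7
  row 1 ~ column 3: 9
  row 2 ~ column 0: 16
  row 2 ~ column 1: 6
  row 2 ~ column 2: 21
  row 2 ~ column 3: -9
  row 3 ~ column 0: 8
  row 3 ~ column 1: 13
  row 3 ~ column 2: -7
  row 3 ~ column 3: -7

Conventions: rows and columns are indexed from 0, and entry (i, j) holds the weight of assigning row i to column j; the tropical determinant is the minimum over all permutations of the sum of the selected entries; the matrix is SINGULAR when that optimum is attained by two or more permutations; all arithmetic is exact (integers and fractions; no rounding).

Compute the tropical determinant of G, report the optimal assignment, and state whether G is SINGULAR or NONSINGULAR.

σ = (0, 1, 2, 3): 20 + (-7) + 21 + (-7) = 27
σ = (0, 1, 3, 2): 20 + (-7) + (-9) + (-7) = -3
σ = (0, 2, 1, 3): 20 + 7 + 6 + (-7) = 26
σ = (0, 2, 3, 1): 20 + 7 + (-9) + 13 = 31
σ = (0, 3, 1, 2): 20 + 9 + 6 + (-7) = 28
σ = (0, 3, 2, 1): 20 + 9 + 21 + 13 = 63
σ = (1, 0, 2, 3): 2 + (-3) + 21 + (-7) = 13
σ = (1, 0, 3, 2): 2 + (-3) + (-9) + (-7) = -17
σ = (1, 2, 0, 3): 2 + 7 + 16 + (-7) = 18
σ = (1, 2, 3, 0): 2 + 7 + (-9) + 8 = 8
σ = (1, 3, 0, 2): 2 + 9 + 16 + (-7) = 20
σ = (1, 3, 2, 0): 2 + 9 + 21 + 8 = 40
σ = (2, 0, 1, 3): 18 + (-3) + 6 + (-7) = 14
σ = (2, 0, 3, 1): 18 + (-3) + (-9) + 13 = 19
σ = (2, 1, 0, 3): 18 + (-7) + 16 + (-7) = 20
σ = (2, 1, 3, 0): 18 + (-7) + (-9) + 8 = 10
σ = (2, 3, 0, 1): 18 + 9 + 16 + 13 = 56
σ = (2, 3, 1, 0): 18 + 9 + 6 + 8 = 41
σ = (3, 0, 1, 2): 22 + (-3) + 6 + (-7) = 18
σ = (3, 0, 2, 1): 22 + (-3) + 21 + 13 = 53
σ = (3, 1, 0, 2): 22 + (-7) + 16 + (-7) = 24
σ = (3, 1, 2, 0): 22 + (-7) + 21 + 8 = 44
σ = (3, 2, 0, 1): 22 + 7 + 16 + 13 = 58
σ = (3, 2, 1, 0): 22 + 7 + 6 + 8 = 43
Optimal value attained by: σ = (1, 0, 3, 2).
Answer: det⊕(G) = -17; verdict: NONSINGULAR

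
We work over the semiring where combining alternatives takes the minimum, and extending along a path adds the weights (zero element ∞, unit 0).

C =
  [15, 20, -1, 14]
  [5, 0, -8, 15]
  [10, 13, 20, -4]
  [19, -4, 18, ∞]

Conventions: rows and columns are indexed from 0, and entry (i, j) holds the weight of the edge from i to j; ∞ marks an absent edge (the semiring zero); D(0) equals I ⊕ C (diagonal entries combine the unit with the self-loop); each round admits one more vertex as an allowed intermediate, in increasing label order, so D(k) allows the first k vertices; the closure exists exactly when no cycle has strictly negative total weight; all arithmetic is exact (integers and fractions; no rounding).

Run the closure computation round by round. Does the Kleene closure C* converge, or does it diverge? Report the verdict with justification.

D(0):
  [0, 20, -1, 14]
  [5, 0, -8, 15]
  [10, 13, 0, -4]
  [19, -4, 18, 0]
D(1):
  [0, 20, -1, 14]
  [5, 0, -8, 15]
  [10, 13, 0, -4]
  [19, -4, 18, 0]
D(2):
  [0, 20, -1, 14]
  [5, 0, -8, 15]
  [10, 13, 0, -4]
  [1, -4, -12, 0]
Detection: at round 3, diagonal entry (3, 3) turns strictly negative.
Key observation: the cycle 3->1->0->2->3 has total weight (-4) + 5 + (-1) + (-4), which is strictly negative.
Answer: DIVERGES — negative cycle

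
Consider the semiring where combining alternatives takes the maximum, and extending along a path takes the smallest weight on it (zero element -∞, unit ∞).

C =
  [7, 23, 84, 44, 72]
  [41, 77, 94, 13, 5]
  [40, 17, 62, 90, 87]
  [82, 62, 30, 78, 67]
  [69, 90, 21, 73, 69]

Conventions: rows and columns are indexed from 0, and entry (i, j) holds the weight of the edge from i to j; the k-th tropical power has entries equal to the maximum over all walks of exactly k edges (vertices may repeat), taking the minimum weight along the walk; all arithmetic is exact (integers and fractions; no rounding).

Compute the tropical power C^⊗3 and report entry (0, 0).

C^⊗2:
  [69, 72, 62, 84, 84]
  [41, 77, 77, 90, 87]
  [82, 87, 62, 78, 69]
  [78, 67, 82, 78, 72]
  [73, 77, 90, 73, 69]
C^⊗3:
  [82, 84, 72, 78, 69]
  [82, 87, 77, 78, 77]
  [78, 77, 87, 78, 72]
  [78, 72, 78, 82, 82]
  [73, 77, 77, 90, 87]
Key observation: the optimum is the walk 0->2->3->0, with weight 84 min 90 min 82 = 82.
Optimal value attained by: walk 0->2->3->0.
Answer: (C^⊗3)[0][0] = 82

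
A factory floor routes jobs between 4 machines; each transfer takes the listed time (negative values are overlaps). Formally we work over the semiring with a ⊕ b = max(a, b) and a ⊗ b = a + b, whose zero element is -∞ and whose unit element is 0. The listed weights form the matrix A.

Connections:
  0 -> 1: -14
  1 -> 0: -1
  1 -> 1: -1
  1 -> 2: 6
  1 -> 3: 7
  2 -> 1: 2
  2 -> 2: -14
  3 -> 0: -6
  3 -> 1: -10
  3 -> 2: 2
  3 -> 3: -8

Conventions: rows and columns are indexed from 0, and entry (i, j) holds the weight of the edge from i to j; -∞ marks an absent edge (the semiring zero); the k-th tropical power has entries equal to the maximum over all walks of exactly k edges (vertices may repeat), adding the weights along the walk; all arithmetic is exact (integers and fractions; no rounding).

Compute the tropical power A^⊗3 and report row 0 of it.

A^⊗2:
  [-15, -15, -8, -7]
  [1, 8, 9, 6]
  [1, 1, 8, 9]
  [-11, 4, -4, -3]
A^⊗3:
  [-13, -6, -5, -8]
  [7, 11, 14, 15]
  [3, 10, 11, 8]
  [3, 3, 10, 11]
Answer: row 0 of A^⊗3 = [-13, -6, -5, -8]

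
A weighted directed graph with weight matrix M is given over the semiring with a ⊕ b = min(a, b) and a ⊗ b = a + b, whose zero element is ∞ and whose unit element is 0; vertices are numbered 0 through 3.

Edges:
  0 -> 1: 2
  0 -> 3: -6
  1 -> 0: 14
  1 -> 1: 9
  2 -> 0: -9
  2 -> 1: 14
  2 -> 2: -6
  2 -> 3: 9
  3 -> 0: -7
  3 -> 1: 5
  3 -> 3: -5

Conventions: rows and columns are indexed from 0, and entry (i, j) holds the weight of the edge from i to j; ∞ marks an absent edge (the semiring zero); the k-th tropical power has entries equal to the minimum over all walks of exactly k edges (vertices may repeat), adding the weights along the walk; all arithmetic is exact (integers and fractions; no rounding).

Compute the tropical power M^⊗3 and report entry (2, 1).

M^⊗2:
  [-13, -1, ∞, -11]
  [23, 16, ∞, 8]
  [-15, -7, -12, -15]
  [-12, -5, ∞, -13]
M^⊗3:
  [-18, -11, ∞, -19]
  [1, 13, ∞, 3]
  [-22, -13, -18, -21]
  [-20, -10, ∞, -18]
Key observation: the optimum is the walk 2->2->0->1, with weight (-6) + (-9) + 2 = -13.
Optimal value attained by: walk 2->2->0->1.
Answer: (M^⊗3)[2][1] = -13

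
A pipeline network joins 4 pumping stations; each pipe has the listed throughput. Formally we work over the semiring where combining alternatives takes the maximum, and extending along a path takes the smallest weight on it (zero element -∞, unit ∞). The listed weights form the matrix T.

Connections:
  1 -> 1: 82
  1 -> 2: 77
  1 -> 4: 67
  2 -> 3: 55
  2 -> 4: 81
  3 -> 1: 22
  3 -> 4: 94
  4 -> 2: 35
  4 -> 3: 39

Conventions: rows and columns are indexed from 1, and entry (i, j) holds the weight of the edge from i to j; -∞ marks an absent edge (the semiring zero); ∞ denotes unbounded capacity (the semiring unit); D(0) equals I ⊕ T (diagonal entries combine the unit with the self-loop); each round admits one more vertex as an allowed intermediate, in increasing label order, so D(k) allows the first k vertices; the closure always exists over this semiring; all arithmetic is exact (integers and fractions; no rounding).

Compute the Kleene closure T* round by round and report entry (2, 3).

D(0):
  [∞, 77, -∞, 67]
  [-∞, ∞, 55, 81]
  [22, -∞, ∞, 94]
  [-∞, 35, 39, ∞]
D(1):
  [∞, 77, -∞, 67]
  [-∞, ∞, 55, 81]
  [22, 22, ∞, 94]
  [-∞, 35, 39, ∞]
D(2):
  [∞, 77, 55, 77]
  [-∞, ∞, 55, 81]
  [22, 22, ∞, 94]
  [-∞, 35, 39, ∞]
D(3):
  [∞, 77, 55, 77]
  [22, ∞, 55, 81]
  [22, 22, ∞, 94]
  [22, 35, 39, ∞]
D(4):
  [∞, 77, 55, 77]
  [22, ∞, 55, 81]
  [22, 35, ∞, 94]
  [22, 35, 39, ∞]
Answer: T*[2][3] = 55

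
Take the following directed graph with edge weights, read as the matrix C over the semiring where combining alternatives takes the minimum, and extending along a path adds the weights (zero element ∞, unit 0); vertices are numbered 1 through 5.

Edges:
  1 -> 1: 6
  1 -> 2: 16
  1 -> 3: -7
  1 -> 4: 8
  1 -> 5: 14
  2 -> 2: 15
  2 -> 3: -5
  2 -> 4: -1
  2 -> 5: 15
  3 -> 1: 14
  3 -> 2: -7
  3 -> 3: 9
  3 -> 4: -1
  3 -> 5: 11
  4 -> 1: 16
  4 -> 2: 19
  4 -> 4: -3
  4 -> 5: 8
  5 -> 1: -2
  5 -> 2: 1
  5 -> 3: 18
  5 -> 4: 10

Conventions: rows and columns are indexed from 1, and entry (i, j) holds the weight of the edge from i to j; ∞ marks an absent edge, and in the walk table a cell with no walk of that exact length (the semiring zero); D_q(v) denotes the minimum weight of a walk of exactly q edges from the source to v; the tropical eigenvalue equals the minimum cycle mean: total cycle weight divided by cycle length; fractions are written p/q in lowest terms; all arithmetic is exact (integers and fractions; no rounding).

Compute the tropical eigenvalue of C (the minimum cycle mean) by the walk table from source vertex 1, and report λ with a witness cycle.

q=0: [0, ∞, ∞, ∞, ∞]
q=1: [6, 16, -7, 8, 14]
q=2: [7, -14, -1, -8, 4]
q=3: [2, -8, -19, -15, 0]
q=4: [-5, -26, -13, -20, -8]
q=5: [-10, -20, -31, -27, -12]
Optimal cycle mean attained by: cycle 2->3->2, total (-5) + (-7), length 2.
Answer: λ = -6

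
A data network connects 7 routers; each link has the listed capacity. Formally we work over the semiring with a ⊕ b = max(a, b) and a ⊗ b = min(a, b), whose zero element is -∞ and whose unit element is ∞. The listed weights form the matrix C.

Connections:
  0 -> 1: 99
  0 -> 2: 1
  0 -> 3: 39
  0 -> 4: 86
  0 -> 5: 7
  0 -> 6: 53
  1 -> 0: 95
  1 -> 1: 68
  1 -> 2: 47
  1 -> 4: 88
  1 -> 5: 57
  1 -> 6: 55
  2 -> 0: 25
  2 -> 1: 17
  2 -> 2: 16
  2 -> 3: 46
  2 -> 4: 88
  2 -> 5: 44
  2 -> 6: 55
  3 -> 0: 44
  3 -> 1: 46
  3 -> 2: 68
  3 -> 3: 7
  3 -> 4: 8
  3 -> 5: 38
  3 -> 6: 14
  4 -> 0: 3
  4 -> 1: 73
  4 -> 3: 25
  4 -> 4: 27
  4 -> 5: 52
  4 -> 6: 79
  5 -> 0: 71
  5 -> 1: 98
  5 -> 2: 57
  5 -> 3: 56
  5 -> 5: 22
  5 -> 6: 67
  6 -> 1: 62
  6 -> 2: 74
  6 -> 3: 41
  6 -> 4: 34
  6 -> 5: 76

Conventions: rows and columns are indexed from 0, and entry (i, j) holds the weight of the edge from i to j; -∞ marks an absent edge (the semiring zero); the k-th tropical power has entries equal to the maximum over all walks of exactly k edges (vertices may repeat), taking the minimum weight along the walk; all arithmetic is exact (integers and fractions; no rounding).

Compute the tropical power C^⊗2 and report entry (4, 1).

C^⊗2:
  [95, 73, 53, 41, 88, 57, 79]
  [68, 95, 57, 56, 86, 57, 79]
  [44, 73, 55, 44, 34, 55, 79]
  [46, 46, 46, 46, 68, 46, 55]
  [73, 68, 74, 52, 73, 76, 55]
  [95, 71, 67, 46, 88, 67, 55]
  [71, 76, 57, 56, 74, 57, 67]
Key observation: the optimum is the walk 4->1->1, with weight 73 min 68 = 68.
Optimal value attained by: walk 4->1->1.
Answer: (C^⊗2)[4][1] = 68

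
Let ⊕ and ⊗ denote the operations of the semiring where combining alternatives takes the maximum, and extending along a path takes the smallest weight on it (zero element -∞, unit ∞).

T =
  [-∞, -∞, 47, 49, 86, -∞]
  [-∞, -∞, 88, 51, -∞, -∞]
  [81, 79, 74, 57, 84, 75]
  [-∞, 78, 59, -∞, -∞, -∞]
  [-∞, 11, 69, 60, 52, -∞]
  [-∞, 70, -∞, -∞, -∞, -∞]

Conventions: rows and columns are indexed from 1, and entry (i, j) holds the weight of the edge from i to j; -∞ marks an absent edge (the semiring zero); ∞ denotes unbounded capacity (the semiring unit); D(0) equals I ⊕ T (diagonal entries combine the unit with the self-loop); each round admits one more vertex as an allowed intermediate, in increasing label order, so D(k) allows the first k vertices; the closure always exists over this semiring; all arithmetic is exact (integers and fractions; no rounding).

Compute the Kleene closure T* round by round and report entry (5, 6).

D(0):
  [∞, -∞, 47, 49, 86, -∞]
  [-∞, ∞, 88, 51, -∞, -∞]
  [81, 79, ∞, 57, 84, 75]
  [-∞, 78, 59, ∞, -∞, -∞]
  [-∞, 11, 69, 60, ∞, -∞]
  [-∞, 70, -∞, -∞, -∞, ∞]
D(1):
  [∞, -∞, 47, 49, 86, -∞]
  [-∞, ∞, 88, 51, -∞, -∞]
  [81, 79, ∞, 57, 84, 75]
  [-∞, 78, 59, ∞, -∞, -∞]
  [-∞, 11, 69, 60, ∞, -∞]
  [-∞, 70, -∞, -∞, -∞, ∞]
D(2):
  [∞, -∞, 47, 49, 86, -∞]
  [-∞, ∞, 88, 51, -∞, -∞]
  [81, 79, ∞, 57, 84, 75]
  [-∞, 78, 78, ∞, -∞, -∞]
  [-∞, 11, 69, 60, ∞, -∞]
  [-∞, 70, 70, 51, -∞, ∞]
D(3):
  [∞, 47, 47, 49, 86, 47]
  [81, ∞, 88, 57, 84, 75]
  [81, 79, ∞, 57, 84, 75]
  [78, 78, 78, ∞, 78, 75]
  [69, 69, 69, 60, ∞, 69]
  [70, 70, 70, 57, 70, ∞]
D(4):
  [∞, 49, 49, 49, 86, 49]
  [81, ∞, 88, 57, 84, 75]
  [81, 79, ∞, 57, 84, 75]
  [78, 78, 78, ∞, 78, 75]
  [69, 69, 69, 60, ∞, 69]
  [70, 70, 70, 57, 70, ∞]
D(5):
  [∞, 69, 69, 60, 86, 69]
  [81, ∞, 88, 60, 84, 75]
  [81, 79, ∞, 60, 84, 75]
  [78, 78, 78, ∞, 78, 75]
  [69, 69, 69, 60, ∞, 69]
  [70, 70, 70, 60, 70, ∞]
D(6):
  [∞, 69, 69, 60, 86, 69]
  [81, ∞, 88, 60, 84, 75]
  [81, 79, ∞, 60, 84, 75]
  [78, 78, 78, ∞, 78, 75]
  [69, 69, 69, 60, ∞, 69]
  [70, 70, 70, 60, 70, ∞]
Answer: T*[5][6] = 69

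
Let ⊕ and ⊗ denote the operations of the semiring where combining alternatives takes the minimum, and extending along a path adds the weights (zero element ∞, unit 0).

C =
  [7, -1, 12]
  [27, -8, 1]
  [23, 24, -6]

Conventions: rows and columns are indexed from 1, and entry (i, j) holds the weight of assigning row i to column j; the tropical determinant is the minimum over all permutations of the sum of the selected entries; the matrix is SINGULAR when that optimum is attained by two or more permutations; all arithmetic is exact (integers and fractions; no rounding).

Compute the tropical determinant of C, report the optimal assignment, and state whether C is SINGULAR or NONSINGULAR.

σ = (1, 2, 3): 7 + (-8) + (-6) = -7
σ = (1, 3, 2): 7 + 1 + 24 = 32
σ = (2, 1, 3): (-1) + 27 + (-6) = 20
σ = (2, 3, 1): (-1) + 1 + 23 = 23
σ = (3, 1, 2): 12 + 27 + 24 = 63
σ = (3, 2, 1): 12 + (-8) + 23 = 27
Optimal value attained by: σ = (1, 2, 3).
Answer: det⊕(C) = -7; verdict: NONSINGULAR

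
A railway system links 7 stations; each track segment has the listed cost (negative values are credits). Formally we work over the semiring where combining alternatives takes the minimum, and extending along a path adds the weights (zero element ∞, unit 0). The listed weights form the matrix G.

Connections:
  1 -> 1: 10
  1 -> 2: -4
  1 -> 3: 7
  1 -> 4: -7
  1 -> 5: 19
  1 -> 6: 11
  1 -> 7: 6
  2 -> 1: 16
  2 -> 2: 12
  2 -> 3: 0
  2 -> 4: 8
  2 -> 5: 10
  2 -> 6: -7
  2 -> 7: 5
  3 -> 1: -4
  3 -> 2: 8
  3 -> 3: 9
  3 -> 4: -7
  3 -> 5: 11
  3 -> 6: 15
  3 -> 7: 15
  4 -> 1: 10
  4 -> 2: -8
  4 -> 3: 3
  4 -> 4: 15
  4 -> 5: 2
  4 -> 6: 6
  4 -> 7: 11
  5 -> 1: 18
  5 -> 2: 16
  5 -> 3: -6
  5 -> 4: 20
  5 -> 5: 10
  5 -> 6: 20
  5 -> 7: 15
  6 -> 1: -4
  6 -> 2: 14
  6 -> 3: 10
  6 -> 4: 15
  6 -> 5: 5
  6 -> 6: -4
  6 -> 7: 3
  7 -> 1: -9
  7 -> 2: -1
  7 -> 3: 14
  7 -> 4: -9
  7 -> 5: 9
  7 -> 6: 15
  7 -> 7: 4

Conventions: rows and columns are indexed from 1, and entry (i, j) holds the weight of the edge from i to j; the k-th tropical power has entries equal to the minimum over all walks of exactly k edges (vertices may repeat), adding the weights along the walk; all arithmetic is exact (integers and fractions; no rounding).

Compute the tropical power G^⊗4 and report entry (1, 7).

G^⊗2:
  [-3, -15, -4, -3, -5, -11, 1]
  [-11, 0, 3, -7, -2, -11, -4]
  [3, -15, -4, -11, -5, -1, 2]
  [-1, 4, -8, -4, 2, -15, -3]
  [-10, 2, 3, -13, 5, 9, 9]
  [-8, -8, -1, -11, 1, -8, -1]
  [-5, -17, -6, -16, -7, -8, -3]
G^⊗3:
  [-15, -11, -15, -11, -6, -22, -10]
  [-15, -15, -8, -18, -6, -15, -8]
  [-8, -19, -15, -11, -9, -22, -10]
  [-19, -12, -5, -15, -10, -19, -12]
  [-3, -21, -10, -17, -11, -7, -4]
  [-12, -19, -8, -15, -9, -15, -5]
  [-12, -24, -17, -13, -14, -24, -12]
G^⊗4:
  [-26, -19, -12, -22, -17, -26, -19]
  [-19, -26, -15, -22, -16, -22, -12]
  [-26, -19, -19, -22, -17, -26, -19]
  [-23, -23, -16, -26, -14, -23, -16]
  [-14, -25, -21, -17, -15, -28, -16]
  [-19, -23, -19, -19, -13, -26, -14]
  [-28, -21, -24, -24, -19, -31, -21]
Key observation: the optimum is the walk 1->4->2->6->7, with weight (-7) + (-8) + (-7) + 3 = -19.
Optimal value attained by: walk 1->4->2->6->7.
Answer: (G^⊗4)[1][7] = -19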